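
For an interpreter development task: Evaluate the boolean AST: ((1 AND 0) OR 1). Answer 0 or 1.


Step 1: Evaluate inner node
  1 AND 0 = 0
Step 2: Evaluate root node
  0 OR 1 = 1

1


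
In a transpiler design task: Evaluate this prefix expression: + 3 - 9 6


Parsing prefix expression: + 3 - 9 6
Step 1: Innermost operation '- 9 6'
  9 - 6 = 3
Step 2: Outer operation '+ 3 [3]'
  3 + 3 = 6

6


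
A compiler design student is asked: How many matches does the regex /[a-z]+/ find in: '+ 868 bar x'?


Pattern: /[a-z]+/ (identifiers)
Input: '+ 868 bar x'
Scanning for matches:
  Match 1: 'bar'
  Match 2: 'x'
Total matches: 2

2


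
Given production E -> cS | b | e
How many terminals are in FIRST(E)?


Production: E -> cS | b | e
Examining each alternative for leading terminals:
  E -> cS : first terminal = 'c'
  E -> b : first terminal = 'b'
  E -> e : first terminal = 'e'
FIRST(E) = {b, c, e}
Count: 3

3


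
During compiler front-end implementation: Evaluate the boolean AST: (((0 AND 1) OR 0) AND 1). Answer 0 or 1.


Step 1: Evaluate inner node
  0 AND 1 = 0
Step 2: Evaluate next node
  0 OR 0 = 0
Step 3: Evaluate root node
  0 AND 1 = 0

0


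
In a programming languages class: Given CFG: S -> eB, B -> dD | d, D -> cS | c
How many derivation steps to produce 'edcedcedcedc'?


Grammar: S -> eB, B -> dD | d, D -> cS | c
Deriving 'edcedcedcedc':
Step 1: S -> eB => eB
Step 2: B -> dD => edD
Step 3: D -> cS => edcS
Step 4: S -> eB => edceB
Step 5: B -> dD => edcedD
Step 6: D -> cS => edcedcS
Step 7: S -> eB => edcedceB
Step 8: B -> dD => edcedcedD
Step 9: D -> cS => edcedcedcS
Step 10: S -> eB => edcedcedceB
Step 11: B -> dD => edcedcedcedD
Step 12: D -> c => edcedcedcedc
Total derivation steps: 12

12


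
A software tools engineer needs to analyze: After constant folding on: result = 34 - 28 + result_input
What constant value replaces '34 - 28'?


Identifying constant sub-expression:
  Original: result = 34 - 28 + result_input
  34 and 28 are both compile-time constants
  Evaluating: 34 - 28 = 6
  After folding: result = 6 + result_input

6


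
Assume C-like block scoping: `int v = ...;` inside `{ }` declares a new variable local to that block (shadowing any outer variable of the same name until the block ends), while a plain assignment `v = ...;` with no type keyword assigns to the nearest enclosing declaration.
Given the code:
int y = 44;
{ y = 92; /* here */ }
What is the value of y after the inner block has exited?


Analyzing scoping rules:
Outer scope: declares y = 44
Inner block: 'y = 92;' has no type keyword, so it is an assignment to the outer y (no shadowing)
The assignment changed the outer variable itself, so the new value persists after the block -> 92
Result: 92

92


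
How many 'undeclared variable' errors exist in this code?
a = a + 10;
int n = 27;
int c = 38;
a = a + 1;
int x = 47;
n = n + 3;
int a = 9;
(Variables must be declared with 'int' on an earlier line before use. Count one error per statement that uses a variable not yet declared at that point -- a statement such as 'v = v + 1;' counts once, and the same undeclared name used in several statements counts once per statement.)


Scanning code line by line:
  Line 1: use 'a' -> ERROR (undeclared)
  Line 2: declare 'n' -> declared = ['n']
  Line 3: declare 'c' -> declared = ['c', 'n']
  Line 4: use 'a' -> ERROR (undeclared)
  Line 5: declare 'x' -> declared = ['c', 'n', 'x']
  Line 6: use 'n' -> OK (declared)
  Line 7: declare 'a' -> declared = ['a', 'c', 'n', 'x']
Total undeclared variable errors: 2

2


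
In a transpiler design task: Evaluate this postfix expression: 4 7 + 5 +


Processing tokens left to right:
Push 4, Push 7
Pop 4 and 7, compute 4 + 7 = 11, push 11
Push 5
Pop 11 and 5, compute 11 + 5 = 16, push 16
Stack result: 16

16


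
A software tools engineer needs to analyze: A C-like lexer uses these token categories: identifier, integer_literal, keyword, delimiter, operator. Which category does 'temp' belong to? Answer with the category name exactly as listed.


Token: 'temp'
Checking categories:
  identifier: YES
  integer_literal: no
  operator: no
  keyword: no
  delimiter: no
Category: identifier

identifier


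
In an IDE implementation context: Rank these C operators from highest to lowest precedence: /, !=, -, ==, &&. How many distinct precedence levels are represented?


Looking up precedence for each operator:
  / -> precedence 6
  != -> precedence 3
  - -> precedence 5
  == -> precedence 3
  && -> precedence 2
Sorted highest to lowest: /, -, !=, ==, &&
Distinct precedence values: [6, 5, 3, 2]
Number of distinct levels: 4

4


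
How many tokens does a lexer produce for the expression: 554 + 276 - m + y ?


Scanning '554 + 276 - m + y'
Token 1: '554' -> integer_literal
Token 2: '+' -> operator
Token 3: '276' -> integer_literal
Token 4: '-' -> operator
Token 5: 'm' -> identifier
Token 6: '+' -> operator
Token 7: 'y' -> identifier
Total tokens: 7

7


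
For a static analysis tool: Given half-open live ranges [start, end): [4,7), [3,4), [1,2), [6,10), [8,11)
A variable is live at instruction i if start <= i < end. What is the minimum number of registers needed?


Live ranges:
  Var0: [4, 7)
  Var1: [3, 4)
  Var2: [1, 2)
  Var3: [6, 10)
  Var4: [8, 11)
Sweep-line events (position, delta, active):
  pos=1 start -> active=1
  pos=2 end -> active=0
  pos=3 start -> active=1
  pos=4 end -> active=0
  pos=4 start -> active=1
  pos=6 start -> active=2
  pos=7 end -> active=1
  pos=8 start -> active=2
  pos=10 end -> active=1
  pos=11 end -> active=0
Maximum simultaneous active: 2
Minimum registers needed: 2

2


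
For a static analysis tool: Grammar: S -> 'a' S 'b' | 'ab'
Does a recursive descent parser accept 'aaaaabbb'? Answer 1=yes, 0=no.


Grammar accepts strings of the form a^n b^n (n >= 1)
Word: 'aaaaabbb'
Counting: 5 a's and 3 b's
Check: 5 == 3? No
Mismatch: a-count != b-count
Rejected

0


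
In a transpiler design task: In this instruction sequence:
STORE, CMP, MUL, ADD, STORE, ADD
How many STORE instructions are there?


Scanning instruction sequence for STORE:
  Position 1: STORE <- MATCH
  Position 2: CMP
  Position 3: MUL
  Position 4: ADD
  Position 5: STORE <- MATCH
  Position 6: ADD
Matches at positions: [1, 5]
Total STORE count: 2

2


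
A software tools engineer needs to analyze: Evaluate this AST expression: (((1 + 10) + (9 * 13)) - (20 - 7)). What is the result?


Expression: (((1 + 10) + (9 * 13)) - (20 - 7))
Evaluating step by step:
  1 + 10 = 11
  9 * 13 = 117
  11 + 117 = 128
  20 - 7 = 13
  128 - 13 = 115
Result: 115

115


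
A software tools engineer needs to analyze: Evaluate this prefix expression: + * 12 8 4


Parsing prefix expression: + * 12 8 4
Step 1: Innermost operation '* 12 8'
  12 * 8 = 96
Step 2: Outer operation '+ [96] 4'
  96 + 4 = 100

100


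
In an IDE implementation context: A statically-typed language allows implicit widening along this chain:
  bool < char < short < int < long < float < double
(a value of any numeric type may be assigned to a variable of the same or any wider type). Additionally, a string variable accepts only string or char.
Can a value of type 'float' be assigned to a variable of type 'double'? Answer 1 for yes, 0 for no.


Target variable type: double
Source value type: float
Numeric ranks: float=5, double=6
Widening allowed iff rank(source) <= rank(target): 5 <= 6? Yes
Result: 1

1


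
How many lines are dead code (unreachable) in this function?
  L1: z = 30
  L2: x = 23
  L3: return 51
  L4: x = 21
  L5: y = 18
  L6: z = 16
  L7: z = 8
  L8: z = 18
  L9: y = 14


Analyzing control flow:
  L1: reachable (before return)
  L2: reachable (before return)
  L3: reachable (return statement)
  L4: DEAD (after return at L3)
  L5: DEAD (after return at L3)
  L6: DEAD (after return at L3)
  L7: DEAD (after return at L3)
  L8: DEAD (after return at L3)
  L9: DEAD (after return at L3)
Return at L3, total lines = 9
Dead lines: L4 through L9
Count: 6

6


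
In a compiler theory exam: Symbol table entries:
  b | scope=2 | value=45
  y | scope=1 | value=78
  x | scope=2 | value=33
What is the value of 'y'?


Searching symbol table for 'y':
  b | scope=2 | value=45
  y | scope=1 | value=78 <- MATCH
  x | scope=2 | value=33
Found 'y' at scope 1 with value 78

78


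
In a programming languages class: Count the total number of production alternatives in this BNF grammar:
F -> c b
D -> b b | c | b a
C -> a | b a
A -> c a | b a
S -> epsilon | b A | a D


Counting alternatives per rule:
  F: 1 alternative(s)
  D: 3 alternative(s)
  C: 2 alternative(s)
  A: 2 alternative(s)
  S: 3 alternative(s)
Sum: 1 + 3 + 2 + 2 + 3 = 11

11


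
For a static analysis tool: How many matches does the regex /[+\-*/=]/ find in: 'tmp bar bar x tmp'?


Pattern: /[+\-*/=]/ (operators)
Input: 'tmp bar bar x tmp'
Scanning for matches:
Total matches: 0

0


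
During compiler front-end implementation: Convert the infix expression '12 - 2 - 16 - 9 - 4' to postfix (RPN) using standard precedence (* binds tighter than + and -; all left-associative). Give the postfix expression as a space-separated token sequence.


Applying the shunting-yard algorithm:
  Operand 12 -> output
  Push '-' onto operator stack -> op-stack: [-]
  Operand 2 -> output
  See '-' (prec 1); top '-' (prec 1) >= it -> pop '-' to output
  Push '-' onto operator stack -> op-stack: [-]
  Operand 16 -> output
  See '-' (prec 1); top '-' (prec 1) >= it -> pop '-' to output
  Push '-' onto operator stack -> op-stack: [-]
  Operand 9 -> output
  See '-' (prec 1); top '-' (prec 1) >= it -> pop '-' to output
  Push '-' onto operator stack -> op-stack: [-]
  Operand 4 -> output
  End of input: pop '-' to output
Postfix result: 12 2 - 16 - 9 - 4 -

12 2 - 16 - 9 - 4 -


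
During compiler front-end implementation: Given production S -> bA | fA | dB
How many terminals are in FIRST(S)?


Production: S -> bA | fA | dB
Examining each alternative for leading terminals:
  S -> bA : first terminal = 'b'
  S -> fA : first terminal = 'f'
  S -> dB : first terminal = 'd'
FIRST(S) = {b, d, f}
Count: 3

3


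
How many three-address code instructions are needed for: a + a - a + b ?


Expression: a + a - a + b
Generating three-address code (respecting * over +/- precedence):
  Instruction 1: t1 = a + a
  Instruction 2: t2 = t1 - a
  Instruction 3: t3 = t2 + b
Total instructions: 3

3


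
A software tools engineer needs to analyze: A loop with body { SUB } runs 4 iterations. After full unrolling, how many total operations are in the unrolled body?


Loop body operations: SUB (1 op per iteration)
Unrolling 4 iterations:
  Iteration 1: SUB (1 ops)
  Iteration 2: SUB (1 ops)
  Iteration 3: SUB (1 ops)
  Iteration 4: SUB (1 ops)
Total: 4 iterations * 1 ops/iter = 4 operations

4


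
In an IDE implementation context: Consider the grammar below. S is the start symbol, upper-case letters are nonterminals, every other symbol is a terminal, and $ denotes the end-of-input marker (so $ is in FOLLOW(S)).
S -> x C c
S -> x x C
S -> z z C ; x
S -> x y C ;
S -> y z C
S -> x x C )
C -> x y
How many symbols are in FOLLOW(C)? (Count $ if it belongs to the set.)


S is the start symbol and does not occur in any rule body, so FOLLOW(S) = {$}.
Examining every occurrence of C in a rule body:
  S -> x C c : C is followed by terminal 'c' -> add 'c'
  S -> x x C : C is at the right end -> add FOLLOW(S) = {$}
  S -> z z C ; x : C is followed by terminal ';' -> add ';'
  S -> x y C ; : C is followed by terminal ';' -> add ';' (already in the set)
  S -> y z C : C is at the right end -> add FOLLOW(S) = {$} (already in the set)
  S -> x x C ) : C is followed by terminal ')' -> add ')'
  C -> x y : C does not occur in the body -> contributes nothing
FOLLOW(C) = {), ;, c, $}
Count: 4

4


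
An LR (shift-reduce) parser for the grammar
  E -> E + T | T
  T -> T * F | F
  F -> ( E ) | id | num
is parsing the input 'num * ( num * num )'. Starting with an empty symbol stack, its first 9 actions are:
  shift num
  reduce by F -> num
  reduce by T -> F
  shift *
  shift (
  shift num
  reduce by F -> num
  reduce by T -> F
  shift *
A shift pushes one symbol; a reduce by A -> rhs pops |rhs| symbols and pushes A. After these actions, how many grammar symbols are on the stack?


Tracking the symbol stack through each action:
  Action 1: shift 'num' : push -> stack = [num] (size 1)
  Action 2: reduce by F -> num : pop 1, push F -> stack = [F] (size 1)
  Action 3: reduce by T -> F : pop 1, push T -> stack = [T] (size 1)
  Action 4: shift '*' : push -> stack = [T, *] (size 2)
  Action 5: shift '(' : push -> stack = [T, *, (] (size 3)
  Action 6: shift 'num' : push -> stack = [T, *, (, num] (size 4)
  Action 7: reduce by F -> num : pop 1, push F -> stack = [T, *, (, F] (size 4)
  Action 8: reduce by T -> F : pop 1, push T -> stack = [T, *, (, T] (size 4)
  Action 9: shift '*' : push -> stack = [T, *, (, T, *] (size 5)
Final stack size: 5

5


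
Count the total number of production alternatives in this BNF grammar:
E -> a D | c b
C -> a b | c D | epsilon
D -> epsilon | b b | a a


Counting alternatives per rule:
  E: 2 alternative(s)
  C: 3 alternative(s)
  D: 3 alternative(s)
Sum: 2 + 3 + 3 = 8

8


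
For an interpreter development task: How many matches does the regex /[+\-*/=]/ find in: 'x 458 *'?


Pattern: /[+\-*/=]/ (operators)
Input: 'x 458 *'
Scanning for matches:
  Match 1: '*'
Total matches: 1

1


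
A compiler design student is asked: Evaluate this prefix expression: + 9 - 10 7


Parsing prefix expression: + 9 - 10 7
Step 1: Innermost operation '- 10 7'
  10 - 7 = 3
Step 2: Outer operation '+ 9 [3]'
  9 + 3 = 12

12


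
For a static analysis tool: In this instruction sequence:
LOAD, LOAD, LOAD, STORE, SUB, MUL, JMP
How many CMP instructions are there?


Scanning instruction sequence for CMP:
  Position 1: LOAD
  Position 2: LOAD
  Position 3: LOAD
  Position 4: STORE
  Position 5: SUB
  Position 6: MUL
  Position 7: JMP
Matches at positions: []
Total CMP count: 0

0


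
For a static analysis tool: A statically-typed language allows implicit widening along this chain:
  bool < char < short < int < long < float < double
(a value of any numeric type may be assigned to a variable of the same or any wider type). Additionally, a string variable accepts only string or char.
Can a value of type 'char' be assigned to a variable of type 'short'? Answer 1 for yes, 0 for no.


Target variable type: short
Source value type: char
Numeric ranks: char=1, short=2
Widening allowed iff rank(source) <= rank(target): 1 <= 2? Yes
Result: 1

1


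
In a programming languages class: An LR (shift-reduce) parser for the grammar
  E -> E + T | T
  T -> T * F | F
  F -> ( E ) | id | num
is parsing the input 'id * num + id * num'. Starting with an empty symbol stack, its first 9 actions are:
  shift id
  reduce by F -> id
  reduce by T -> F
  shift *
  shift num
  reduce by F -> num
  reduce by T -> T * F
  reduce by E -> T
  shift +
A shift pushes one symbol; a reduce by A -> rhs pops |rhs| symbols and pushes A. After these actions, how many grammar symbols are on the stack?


Tracking the symbol stack through each action:
  Action 1: shift 'id' : push -> stack = [id] (size 1)
  Action 2: reduce by F -> id : pop 1, push F -> stack = [F] (size 1)
  Action 3: reduce by T -> F : pop 1, push T -> stack = [T] (size 1)
  Action 4: shift '*' : push -> stack = [T, *] (size 2)
  Action 5: shift 'num' : push -> stack = [T, *, num] (size 3)
  Action 6: reduce by F -> num : pop 1, push F -> stack = [T, *, F] (size 3)
  Action 7: reduce by T -> T * F : pop 3, push T -> stack = [T] (size 1)
  Action 8: reduce by E -> T : pop 1, push E -> stack = [E] (size 1)
  Action 9: shift '+' : push -> stack = [E, +] (size 2)
Final stack size: 2

2


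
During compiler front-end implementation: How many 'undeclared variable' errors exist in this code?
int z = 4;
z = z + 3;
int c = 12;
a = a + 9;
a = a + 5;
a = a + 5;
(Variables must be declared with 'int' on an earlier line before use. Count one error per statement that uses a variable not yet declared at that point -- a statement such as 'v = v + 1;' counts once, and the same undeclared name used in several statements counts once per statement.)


Scanning code line by line:
  Line 1: declare 'z' -> declared = ['z']
  Line 2: use 'z' -> OK (declared)
  Line 3: declare 'c' -> declared = ['c', 'z']
  Line 4: use 'a' -> ERROR (undeclared)
  Line 5: use 'a' -> ERROR (undeclared)
  Line 6: use 'a' -> ERROR (undeclared)
Total undeclared variable errors: 3

3


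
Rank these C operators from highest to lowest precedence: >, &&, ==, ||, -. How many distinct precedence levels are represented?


Looking up precedence for each operator:
  > -> precedence 4
  && -> precedence 2
  == -> precedence 3
  || -> precedence 1
  - -> precedence 5
Sorted highest to lowest: -, >, ==, &&, ||
Distinct precedence values: [5, 4, 3, 2, 1]
Number of distinct levels: 5

5


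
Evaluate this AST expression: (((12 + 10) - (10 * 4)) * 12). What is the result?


Expression: (((12 + 10) - (10 * 4)) * 12)
Evaluating step by step:
  12 + 10 = 22
  10 * 4 = 40
  22 - 40 = -18
  -18 * 12 = -216
Result: -216

-216


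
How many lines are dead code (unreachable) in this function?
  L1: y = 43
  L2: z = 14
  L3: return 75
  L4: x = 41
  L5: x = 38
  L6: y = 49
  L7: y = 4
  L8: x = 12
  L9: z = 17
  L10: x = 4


Analyzing control flow:
  L1: reachable (before return)
  L2: reachable (before return)
  L3: reachable (return statement)
  L4: DEAD (after return at L3)
  L5: DEAD (after return at L3)
  L6: DEAD (after return at L3)
  L7: DEAD (after return at L3)
  L8: DEAD (after return at L3)
  L9: DEAD (after return at L3)
  L10: DEAD (after return at L3)
Return at L3, total lines = 10
Dead lines: L4 through L10
Count: 7

7


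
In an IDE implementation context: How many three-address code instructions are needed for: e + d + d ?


Expression: e + d + d
Generating three-address code (respecting * over +/- precedence):
  Instruction 1: t1 = e + d
  Instruction 2: t2 = t1 + d
Total instructions: 2

2


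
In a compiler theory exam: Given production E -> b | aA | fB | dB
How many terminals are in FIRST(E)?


Production: E -> b | aA | fB | dB
Examining each alternative for leading terminals:
  E -> b : first terminal = 'b'
  E -> aA : first terminal = 'a'
  E -> fB : first terminal = 'f'
  E -> dB : first terminal = 'd'
FIRST(E) = {a, b, d, f}
Count: 4

4


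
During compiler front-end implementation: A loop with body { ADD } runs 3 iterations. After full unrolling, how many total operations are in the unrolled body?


Loop body operations: ADD (1 op per iteration)
Unrolling 3 iterations:
  Iteration 1: ADD (1 ops)
  Iteration 2: ADD (1 ops)
  Iteration 3: ADD (1 ops)
Total: 3 iterations * 1 ops/iter = 3 operations

3


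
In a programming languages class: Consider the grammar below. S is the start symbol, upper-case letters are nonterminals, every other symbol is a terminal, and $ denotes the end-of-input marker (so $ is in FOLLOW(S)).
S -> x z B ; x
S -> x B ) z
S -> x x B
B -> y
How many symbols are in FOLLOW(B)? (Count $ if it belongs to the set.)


S is the start symbol and does not occur in any rule body, so FOLLOW(S) = {$}.
Examining every occurrence of B in a rule body:
  S -> x z B ; x : B is followed by terminal ';' -> add ';'
  S -> x B ) z : B is followed by terminal ')' -> add ')'
  S -> x x B : B is at the right end -> add FOLLOW(S) = {$}
  B -> y : B does not occur in the body -> contributes nothing
FOLLOW(B) = {), ;, $}
Count: 3

3


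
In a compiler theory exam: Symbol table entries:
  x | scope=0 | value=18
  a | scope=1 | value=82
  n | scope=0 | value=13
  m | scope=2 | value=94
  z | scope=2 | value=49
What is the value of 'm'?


Searching symbol table for 'm':
  x | scope=0 | value=18
  a | scope=1 | value=82
  n | scope=0 | value=13
  m | scope=2 | value=94 <- MATCH
  z | scope=2 | value=49
Found 'm' at scope 2 with value 94

94


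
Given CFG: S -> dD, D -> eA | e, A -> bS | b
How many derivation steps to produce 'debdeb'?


Grammar: S -> dD, D -> eA | e, A -> bS | b
Deriving 'debdeb':
Step 1: S -> dD => dD
Step 2: D -> eA => deA
Step 3: A -> bS => debS
Step 4: S -> dD => debdD
Step 5: D -> eA => debdeA
Step 6: A -> b => debdeb
Total derivation steps: 6

6


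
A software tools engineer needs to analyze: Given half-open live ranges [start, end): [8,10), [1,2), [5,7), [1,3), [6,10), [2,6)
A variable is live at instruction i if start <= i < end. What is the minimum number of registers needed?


Live ranges:
  Var0: [8, 10)
  Var1: [1, 2)
  Var2: [5, 7)
  Var3: [1, 3)
  Var4: [6, 10)
  Var5: [2, 6)
Sweep-line events (position, delta, active):
  pos=1 start -> active=1
  pos=1 start -> active=2
  pos=2 end -> active=1
  pos=2 start -> active=2
  pos=3 end -> active=1
  pos=5 start -> active=2
  pos=6 end -> active=1
  pos=6 start -> active=2
  pos=7 end -> active=1
  pos=8 start -> active=2
  pos=10 end -> active=1
  pos=10 end -> active=0
Maximum simultaneous active: 2
Minimum registers needed: 2

2


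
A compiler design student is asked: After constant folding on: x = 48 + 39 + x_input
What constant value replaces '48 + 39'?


Identifying constant sub-expression:
  Original: x = 48 + 39 + x_input
  48 and 39 are both compile-time constants
  Evaluating: 48 + 39 = 87
  After folding: x = 87 + x_input

87


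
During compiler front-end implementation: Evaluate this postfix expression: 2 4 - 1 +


Processing tokens left to right:
Push 2, Push 4
Pop 2 and 4, compute 2 - 4 = -2, push -2
Push 1
Pop -2 and 1, compute -2 + 1 = -1, push -1
Stack result: -1

-1


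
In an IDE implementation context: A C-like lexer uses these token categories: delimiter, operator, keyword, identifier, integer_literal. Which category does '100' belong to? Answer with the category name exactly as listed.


Token: '100'
Checking categories:
  identifier: no
  integer_literal: YES
  operator: no
  keyword: no
  delimiter: no
Category: integer_literal

integer_literal


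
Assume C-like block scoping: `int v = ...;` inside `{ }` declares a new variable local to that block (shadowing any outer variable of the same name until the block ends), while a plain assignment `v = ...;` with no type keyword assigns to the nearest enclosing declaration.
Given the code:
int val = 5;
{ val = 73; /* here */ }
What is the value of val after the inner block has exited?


Analyzing scoping rules:
Outer scope: declares val = 5
Inner block: 'val = 73;' has no type keyword, so it is an assignment to the outer val (no shadowing)
The assignment changed the outer variable itself, so the new value persists after the block -> 73
Result: 73

73


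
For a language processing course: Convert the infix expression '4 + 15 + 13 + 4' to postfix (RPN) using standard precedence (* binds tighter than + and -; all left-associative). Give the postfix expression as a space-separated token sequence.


Applying the shunting-yard algorithm:
  Operand 4 -> output
  Push '+' onto operator stack -> op-stack: [+]
  Operand 15 -> output
  See '+' (prec 1); top '+' (prec 1) >= it -> pop '+' to output
  Push '+' onto operator stack -> op-stack: [+]
  Operand 13 -> output
  See '+' (prec 1); top '+' (prec 1) >= it -> pop '+' to output
  Push '+' onto operator stack -> op-stack: [+]
  Operand 4 -> output
  End of input: pop '+' to output
Postfix result: 4 15 + 13 + 4 +

4 15 + 13 + 4 +


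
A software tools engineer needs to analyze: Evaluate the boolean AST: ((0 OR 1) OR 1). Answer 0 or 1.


Step 1: Evaluate inner node
  0 OR 1 = 1
Step 2: Evaluate root node
  1 OR 1 = 1

1


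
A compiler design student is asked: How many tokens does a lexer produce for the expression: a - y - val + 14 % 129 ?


Scanning 'a - y - val + 14 % 129'
Token 1: 'a' -> identifier
Token 2: '-' -> operator
Token 3: 'y' -> identifier
Token 4: '-' -> operator
Token 5: 'val' -> identifier
Token 6: '+' -> operator
Token 7: '14' -> integer_literal
Token 8: '%' -> operator
Token 9: '129' -> integer_literal
Total tokens: 9

9


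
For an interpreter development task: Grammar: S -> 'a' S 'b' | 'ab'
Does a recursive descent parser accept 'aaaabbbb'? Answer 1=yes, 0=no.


Grammar accepts strings of the form a^n b^n (n >= 1)
Word: 'aaaabbbb'
Counting: 4 a's and 4 b's
Check: 4 == 4? Yes
Derivation (S -> aSb applied 3 time(s), then S -> ab): S => aSb => aaSbb => aaaSbbb => aaaabbbb
Accepted

1


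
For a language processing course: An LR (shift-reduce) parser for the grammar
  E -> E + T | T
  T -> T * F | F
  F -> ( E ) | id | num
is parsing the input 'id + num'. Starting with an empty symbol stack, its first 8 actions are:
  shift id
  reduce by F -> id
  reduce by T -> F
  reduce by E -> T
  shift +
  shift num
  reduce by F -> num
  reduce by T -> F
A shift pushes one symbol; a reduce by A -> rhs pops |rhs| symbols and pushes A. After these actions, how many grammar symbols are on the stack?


Tracking the symbol stack through each action:
  Action 1: shift 'id' : push -> stack = [id] (size 1)
  Action 2: reduce by F -> id : pop 1, push F -> stack = [F] (size 1)
  Action 3: reduce by T -> F : pop 1, push T -> stack = [T] (size 1)
  Action 4: reduce by E -> T : pop 1, push E -> stack = [E] (size 1)
  Action 5: shift '+' : push -> stack = [E, +] (size 2)
  Action 6: shift 'num' : push -> stack = [E, +, num] (size 3)
  Action 7: reduce by F -> num : pop 1, push F -> stack = [E, +, F] (size 3)
  Action 8: reduce by T -> F : pop 1, push T -> stack = [E, +, T] (size 3)
Final stack size: 3

3


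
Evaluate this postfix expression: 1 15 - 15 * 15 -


Processing tokens left to right:
Push 1, Push 15
Pop 1 and 15, compute 1 - 15 = -14, push -14
Push 15
Pop -14 and 15, compute -14 * 15 = -210, push -210
Push 15
Pop -210 and 15, compute -210 - 15 = -225, push -225
Stack result: -225

-225


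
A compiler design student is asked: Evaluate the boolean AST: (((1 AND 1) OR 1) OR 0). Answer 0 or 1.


Step 1: Evaluate inner node
  1 AND 1 = 1
Step 2: Evaluate next node
  1 OR 1 = 1
Step 3: Evaluate root node
  1 OR 0 = 1

1


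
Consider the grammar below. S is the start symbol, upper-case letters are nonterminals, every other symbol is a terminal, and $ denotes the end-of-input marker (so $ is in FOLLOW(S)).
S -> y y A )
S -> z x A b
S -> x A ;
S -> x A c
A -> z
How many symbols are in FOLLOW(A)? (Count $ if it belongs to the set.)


S is the start symbol and does not occur in any rule body, so FOLLOW(S) = {$}.
Examining every occurrence of A in a rule body:
  S -> y y A ) : A is followed by terminal ')' -> add ')'
  S -> z x A b : A is followed by terminal 'b' -> add 'b'
  S -> x A ; : A is followed by terminal ';' -> add ';'
  S -> x A c : A is followed by terminal 'c' -> add 'c'
  A -> z : A does not occur in the body -> contributes nothing
FOLLOW(A) = {), ;, b, c}
Count: 4

4


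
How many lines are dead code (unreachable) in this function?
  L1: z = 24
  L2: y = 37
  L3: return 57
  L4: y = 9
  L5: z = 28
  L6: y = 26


Analyzing control flow:
  L1: reachable (before return)
  L2: reachable (before return)
  L3: reachable (return statement)
  L4: DEAD (after return at L3)
  L5: DEAD (after return at L3)
  L6: DEAD (after return at L3)
Return at L3, total lines = 6
Dead lines: L4 through L6
Count: 3

3


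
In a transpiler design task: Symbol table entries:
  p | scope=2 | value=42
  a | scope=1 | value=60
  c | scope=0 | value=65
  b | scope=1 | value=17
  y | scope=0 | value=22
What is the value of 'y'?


Searching symbol table for 'y':
  p | scope=2 | value=42
  a | scope=1 | value=60
  c | scope=0 | value=65
  b | scope=1 | value=17
  y | scope=0 | value=22 <- MATCH
Found 'y' at scope 0 with value 22

22


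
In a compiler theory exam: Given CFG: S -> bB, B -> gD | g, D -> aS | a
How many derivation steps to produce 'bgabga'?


Grammar: S -> bB, B -> gD | g, D -> aS | a
Deriving 'bgabga':
Step 1: S -> bB => bB
Step 2: B -> gD => bgD
Step 3: D -> aS => bgaS
Step 4: S -> bB => bgabB
Step 5: B -> gD => bgabgD
Step 6: D -> a => bgabga
Total derivation steps: 6

6


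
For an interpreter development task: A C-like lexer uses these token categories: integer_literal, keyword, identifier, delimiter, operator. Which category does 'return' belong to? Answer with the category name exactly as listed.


Token: 'return'
Checking categories:
  identifier: no
  integer_literal: no
  operator: no
  keyword: YES
  delimiter: no
Category: keyword

keyword


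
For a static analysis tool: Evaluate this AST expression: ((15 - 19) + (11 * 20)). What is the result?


Expression: ((15 - 19) + (11 * 20))
Evaluating step by step:
  15 - 19 = -4
  11 * 20 = 220
  -4 + 220 = 216
Result: 216

216


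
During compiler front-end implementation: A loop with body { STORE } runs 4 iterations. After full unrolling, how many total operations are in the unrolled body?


Loop body operations: STORE (1 op per iteration)
Unrolling 4 iterations:
  Iteration 1: STORE (1 ops)
  Iteration 2: STORE (1 ops)
  Iteration 3: STORE (1 ops)
  Iteration 4: STORE (1 ops)
Total: 4 iterations * 1 ops/iter = 4 operations

4


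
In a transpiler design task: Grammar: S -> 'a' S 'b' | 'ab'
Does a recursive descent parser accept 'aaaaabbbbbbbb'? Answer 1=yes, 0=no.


Grammar accepts strings of the form a^n b^n (n >= 1)
Word: 'aaaaabbbbbbbb'
Counting: 5 a's and 8 b's
Check: 5 == 8? No
Mismatch: a-count != b-count
Rejected

0


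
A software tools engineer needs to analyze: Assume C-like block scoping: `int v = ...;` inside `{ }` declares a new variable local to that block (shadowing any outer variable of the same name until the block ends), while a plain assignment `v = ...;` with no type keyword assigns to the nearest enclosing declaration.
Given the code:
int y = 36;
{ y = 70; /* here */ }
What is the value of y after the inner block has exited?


Analyzing scoping rules:
Outer scope: declares y = 36
Inner block: 'y = 70;' has no type keyword, so it is an assignment to the outer y (no shadowing)
The assignment changed the outer variable itself, so the new value persists after the block -> 70
Result: 70

70


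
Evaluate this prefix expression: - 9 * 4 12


Parsing prefix expression: - 9 * 4 12
Step 1: Innermost operation '* 4 12'
  4 * 12 = 48
Step 2: Outer operation '- 9 [48]'
  9 - 48 = -39

-39


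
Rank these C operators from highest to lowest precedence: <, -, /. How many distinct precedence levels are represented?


Looking up precedence for each operator:
  < -> precedence 4
  - -> precedence 5
  / -> precedence 6
Sorted highest to lowest: /, -, <
Distinct precedence values: [6, 5, 4]
Number of distinct levels: 3

3


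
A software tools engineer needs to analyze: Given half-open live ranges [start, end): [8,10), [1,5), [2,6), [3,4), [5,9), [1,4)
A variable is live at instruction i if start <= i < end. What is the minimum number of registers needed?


Live ranges:
  Var0: [8, 10)
  Var1: [1, 5)
  Var2: [2, 6)
  Var3: [3, 4)
  Var4: [5, 9)
  Var5: [1, 4)
Sweep-line events (position, delta, active):
  pos=1 start -> active=1
  pos=1 start -> active=2
  pos=2 start -> active=3
  pos=3 start -> active=4
  pos=4 end -> active=3
  pos=4 end -> active=2
  pos=5 end -> active=1
  pos=5 start -> active=2
  pos=6 end -> active=1
  pos=8 start -> active=2
  pos=9 end -> active=1
  pos=10 end -> active=0
Maximum simultaneous active: 4
Minimum registers needed: 4

4


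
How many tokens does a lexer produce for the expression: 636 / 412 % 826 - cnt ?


Scanning '636 / 412 % 826 - cnt'
Token 1: '636' -> integer_literal
Token 2: '/' -> operator
Token 3: '412' -> integer_literal
Token 4: '%' -> operator
Token 5: '826' -> integer_literal
Token 6: '-' -> operator
Token 7: 'cnt' -> identifier
Total tokens: 7

7


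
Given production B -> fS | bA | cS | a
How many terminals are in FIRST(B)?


Production: B -> fS | bA | cS | a
Examining each alternative for leading terminals:
  B -> fS : first terminal = 'f'
  B -> bA : first terminal = 'b'
  B -> cS : first terminal = 'c'
  B -> a : first terminal = 'a'
FIRST(B) = {a, b, c, f}
Count: 4

4


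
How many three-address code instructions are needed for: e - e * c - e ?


Expression: e - e * c - e
Generating three-address code (respecting * over +/- precedence):
  Instruction 1: t1 = e * c
  Instruction 2: t2 = e - t1
  Instruction 3: t3 = t2 - e
Total instructions: 3

3


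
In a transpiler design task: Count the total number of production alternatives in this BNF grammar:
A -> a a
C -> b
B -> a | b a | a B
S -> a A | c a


Counting alternatives per rule:
  A: 1 alternative(s)
  C: 1 alternative(s)
  B: 3 alternative(s)
  S: 2 alternative(s)
Sum: 1 + 1 + 3 + 2 = 7

7


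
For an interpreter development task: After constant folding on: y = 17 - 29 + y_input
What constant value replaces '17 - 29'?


Identifying constant sub-expression:
  Original: y = 17 - 29 + y_input
  17 and 29 are both compile-time constants
  Evaluating: 17 - 29 = -12
  After folding: y = -12 + y_input

-12


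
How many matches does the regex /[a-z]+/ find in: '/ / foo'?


Pattern: /[a-z]+/ (identifiers)
Input: '/ / foo'
Scanning for matches:
  Match 1: 'foo'
Total matches: 1

1


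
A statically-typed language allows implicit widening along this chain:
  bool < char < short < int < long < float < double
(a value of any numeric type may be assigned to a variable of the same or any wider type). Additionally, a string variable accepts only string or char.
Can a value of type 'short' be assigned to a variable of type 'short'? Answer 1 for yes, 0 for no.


Target variable type: short
Source value type: short
Numeric ranks: short=2, short=2
Widening allowed iff rank(source) <= rank(target): 2 <= 2? Yes
Result: 1

1


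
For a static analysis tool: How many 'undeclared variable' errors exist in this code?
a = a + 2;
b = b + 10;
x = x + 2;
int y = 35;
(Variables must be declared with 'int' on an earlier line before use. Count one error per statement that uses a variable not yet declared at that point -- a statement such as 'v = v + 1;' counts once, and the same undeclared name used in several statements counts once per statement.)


Scanning code line by line:
  Line 1: use 'a' -> ERROR (undeclared)
  Line 2: use 'b' -> ERROR (undeclared)
  Line 3: use 'x' -> ERROR (undeclared)
  Line 4: declare 'y' -> declared = ['y']
Total undeclared variable errors: 3

3


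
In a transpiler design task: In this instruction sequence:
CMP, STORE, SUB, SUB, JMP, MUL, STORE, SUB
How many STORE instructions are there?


Scanning instruction sequence for STORE:
  Position 1: CMP
  Position 2: STORE <- MATCH
  Position 3: SUB
  Position 4: SUB
  Position 5: JMP
  Position 6: MUL
  Position 7: STORE <- MATCH
  Position 8: SUB
Matches at positions: [2, 7]
Total STORE count: 2

2


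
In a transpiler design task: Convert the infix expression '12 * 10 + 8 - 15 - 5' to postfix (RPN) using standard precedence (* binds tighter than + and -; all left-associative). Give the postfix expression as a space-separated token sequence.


Applying the shunting-yard algorithm:
  Operand 12 -> output
  Push '*' onto operator stack -> op-stack: [*]
  Operand 10 -> output
  See '+' (prec 1); top '*' (prec 2) >= it -> pop '*' to output
  Push '+' onto operator stack -> op-stack: [+]
  Operand 8 -> output
  See '-' (prec 1); top '+' (prec 1) >= it -> pop '+' to output
  Push '-' onto operator stack -> op-stack: [-]
  Operand 15 -> output
  See '-' (prec 1); top '-' (prec 1) >= it -> pop '-' to output
  Push '-' onto operator stack -> op-stack: [-]
  Operand 5 -> output
  End of input: pop '-' to output
Postfix result: 12 10 * 8 + 15 - 5 -

12 10 * 8 + 15 - 5 -


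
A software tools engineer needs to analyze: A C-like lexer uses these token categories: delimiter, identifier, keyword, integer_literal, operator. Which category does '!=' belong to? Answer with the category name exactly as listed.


Token: '!='
Checking categories:
  identifier: no
  integer_literal: no
  operator: YES
  keyword: no
  delimiter: no
Category: operator

operator


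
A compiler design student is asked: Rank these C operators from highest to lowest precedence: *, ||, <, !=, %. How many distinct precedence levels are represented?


Looking up precedence for each operator:
  * -> precedence 6
  || -> precedence 1
  < -> precedence 4
  != -> precedence 3
  % -> precedence 6
Sorted highest to lowest: *, %, <, !=, ||
Distinct precedence values: [6, 4, 3, 1]
Number of distinct levels: 4

4


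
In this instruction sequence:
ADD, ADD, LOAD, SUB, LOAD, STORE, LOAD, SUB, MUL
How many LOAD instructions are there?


Scanning instruction sequence for LOAD:
  Position 1: ADD
  Position 2: ADD
  Position 3: LOAD <- MATCH
  Position 4: SUB
  Position 5: LOAD <- MATCH
  Position 6: STORE
  Position 7: LOAD <- MATCH
  Position 8: SUB
  Position 9: MUL
Matches at positions: [3, 5, 7]
Total LOAD count: 3

3


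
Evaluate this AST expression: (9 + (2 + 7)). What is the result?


Expression: (9 + (2 + 7))
Evaluating step by step:
  2 + 7 = 9
  9 + 9 = 18
Result: 18

18


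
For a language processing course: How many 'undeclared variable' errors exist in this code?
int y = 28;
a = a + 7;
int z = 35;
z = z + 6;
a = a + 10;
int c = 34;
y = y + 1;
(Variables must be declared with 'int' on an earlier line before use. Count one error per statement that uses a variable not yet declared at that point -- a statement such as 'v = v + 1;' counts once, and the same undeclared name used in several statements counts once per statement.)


Scanning code line by line:
  Line 1: declare 'y' -> declared = ['y']
  Line 2: use 'a' -> ERROR (undeclared)
  Line 3: declare 'z' -> declared = ['y', 'z']
  Line 4: use 'z' -> OK (declared)
  Line 5: use 'a' -> ERROR (undeclared)
  Line 6: declare 'c' -> declared = ['c', 'y', 'z']
  Line 7: use 'y' -> OK (declared)
Total undeclared variable errors: 2

2


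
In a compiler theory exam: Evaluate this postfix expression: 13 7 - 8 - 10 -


Processing tokens left to right:
Push 13, Push 7
Pop 13 and 7, compute 13 - 7 = 6, push 6
Push 8
Pop 6 and 8, compute 6 - 8 = -2, push -2
Push 10
Pop -2 and 10, compute -2 - 10 = -12, push -12
Stack result: -12

-12


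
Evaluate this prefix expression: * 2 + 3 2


Parsing prefix expression: * 2 + 3 2
Step 1: Innermost operation '+ 3 2'
  3 + 2 = 5
Step 2: Outer operation '* 2 [5]'
  2 * 5 = 10

10


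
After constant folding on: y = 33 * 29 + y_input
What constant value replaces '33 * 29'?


Identifying constant sub-expression:
  Original: y = 33 * 29 + y_input
  33 and 29 are both compile-time constants
  Evaluating: 33 * 29 = 957
  After folding: y = 957 + y_input

957


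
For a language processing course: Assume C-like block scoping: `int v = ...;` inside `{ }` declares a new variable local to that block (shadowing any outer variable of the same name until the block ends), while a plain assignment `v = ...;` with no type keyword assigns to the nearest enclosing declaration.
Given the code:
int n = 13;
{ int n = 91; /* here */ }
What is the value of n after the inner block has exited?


Analyzing scoping rules:
Outer scope: declares n = 13
Inner block: 'int n = 91;' declares a NEW n that shadows the outer one
When the block exits the inner n goes out of scope; the outer n was never modified -> 13
Result: 13

13


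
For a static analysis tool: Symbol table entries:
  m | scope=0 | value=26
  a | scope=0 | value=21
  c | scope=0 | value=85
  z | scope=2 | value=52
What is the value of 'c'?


Searching symbol table for 'c':
  m | scope=0 | value=26
  a | scope=0 | value=21
  c | scope=0 | value=85 <- MATCH
  z | scope=2 | value=52
Found 'c' at scope 0 with value 85

85


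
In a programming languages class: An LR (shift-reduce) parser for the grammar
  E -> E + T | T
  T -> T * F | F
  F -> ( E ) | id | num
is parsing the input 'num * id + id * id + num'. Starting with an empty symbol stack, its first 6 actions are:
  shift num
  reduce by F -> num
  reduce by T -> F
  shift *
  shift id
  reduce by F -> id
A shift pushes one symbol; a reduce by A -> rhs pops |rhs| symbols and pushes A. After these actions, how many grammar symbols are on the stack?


Tracking the symbol stack through each action:
  Action 1: shift 'num' : push -> stack = [num] (size 1)
  Action 2: reduce by F -> num : pop 1, push F -> stack = [F] (size 1)
  Action 3: reduce by T -> F : pop 1, push T -> stack = [T] (size 1)
  Action 4: shift '*' : push -> stack = [T, *] (size 2)
  Action 5: shift 'id' : push -> stack = [T, *, id] (size 3)
  Action 6: reduce by F -> id : pop 1, push F -> stack = [T, *, F] (size 3)
Final stack size: 3

3
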